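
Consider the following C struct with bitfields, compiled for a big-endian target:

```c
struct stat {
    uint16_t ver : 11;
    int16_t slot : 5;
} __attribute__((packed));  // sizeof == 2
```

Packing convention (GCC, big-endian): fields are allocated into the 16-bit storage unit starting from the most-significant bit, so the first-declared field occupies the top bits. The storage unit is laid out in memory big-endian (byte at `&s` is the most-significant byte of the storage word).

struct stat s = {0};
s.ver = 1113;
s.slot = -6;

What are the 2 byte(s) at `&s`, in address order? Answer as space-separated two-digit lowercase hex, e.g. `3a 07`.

ver (11b) val=1113 bits=0x459 at bit 5: 0x8b20
slot (5b) val=-6 bits=0x1a at bit 0: 0x8b3a
word = 0x8b3a → big-endian bytes:
  [0]=0x8b  [1]=0x3a

8b 3a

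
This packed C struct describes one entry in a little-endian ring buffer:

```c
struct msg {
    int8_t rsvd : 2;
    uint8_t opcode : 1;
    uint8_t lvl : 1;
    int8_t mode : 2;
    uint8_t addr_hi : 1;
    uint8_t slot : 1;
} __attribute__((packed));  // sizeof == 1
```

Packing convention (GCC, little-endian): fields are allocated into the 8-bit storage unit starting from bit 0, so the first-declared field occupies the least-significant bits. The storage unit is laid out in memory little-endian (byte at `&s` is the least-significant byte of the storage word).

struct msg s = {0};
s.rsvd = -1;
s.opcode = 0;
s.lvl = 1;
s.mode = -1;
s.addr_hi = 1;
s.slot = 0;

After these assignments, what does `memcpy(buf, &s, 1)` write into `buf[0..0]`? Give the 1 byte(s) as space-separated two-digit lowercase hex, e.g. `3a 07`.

[0+:2] rsvd=-1 & 0x3 = 0x3; word=0x03
[2+:1] opcode=0 & 0x1 = 0x0; word=0x03
[3+:1] lvl=1 & 0x1 = 0x1; word=0x0b
[4+:2] mode=-1 & 0x3 = 0x3; word=0x3b
[6+:1] addr_hi=1 & 0x1 = 0x1; word=0x7b
[7+:1] slot=0 & 0x1 = 0x0; word=0x7b
word = 0x7b → little-endian bytes:
  [0]=0x7b

7b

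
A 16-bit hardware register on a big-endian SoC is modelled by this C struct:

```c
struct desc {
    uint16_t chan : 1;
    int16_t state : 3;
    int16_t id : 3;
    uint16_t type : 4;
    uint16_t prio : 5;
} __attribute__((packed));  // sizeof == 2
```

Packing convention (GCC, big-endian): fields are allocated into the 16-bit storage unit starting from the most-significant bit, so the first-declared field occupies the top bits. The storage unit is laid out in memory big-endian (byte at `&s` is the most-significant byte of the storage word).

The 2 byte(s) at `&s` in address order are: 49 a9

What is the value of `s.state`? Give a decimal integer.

[0]=0x49 [1]=0xa9 (big-endian) → word 0x49a9
chan:1 @ bit 15 → (0x49a9>>15)&0x1 = 0x0
state:3 @ bit 12 → (0x49a9>>12)&0x7 = 0x4  ←
id:3 @ bit 9 → (0x49a9>>9)&0x7 = 0x4
type:4 @ bit 5 → (0x49a9>>5)&0xf = 0xd
prio:5 @ bit 0 → (0x49a9>>0)&0x1f = 0x9
state signed 3b, MSB=1: 4 - 8 = -4

-4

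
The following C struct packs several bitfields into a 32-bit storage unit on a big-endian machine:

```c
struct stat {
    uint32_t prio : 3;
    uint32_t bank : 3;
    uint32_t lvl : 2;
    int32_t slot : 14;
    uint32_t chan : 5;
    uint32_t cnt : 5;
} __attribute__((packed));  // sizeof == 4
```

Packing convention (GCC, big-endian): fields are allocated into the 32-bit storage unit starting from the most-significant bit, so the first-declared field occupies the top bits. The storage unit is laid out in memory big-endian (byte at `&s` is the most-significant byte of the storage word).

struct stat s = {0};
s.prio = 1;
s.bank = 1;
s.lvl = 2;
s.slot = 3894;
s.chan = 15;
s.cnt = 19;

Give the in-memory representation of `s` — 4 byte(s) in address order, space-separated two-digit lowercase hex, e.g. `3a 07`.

26 3c d9 f3

[29+:3] prio=1 & 0x7 = 0x1; word=0x20000000
[26+:3] bank=1 & 0x7 = 0x1; word=0x24000000
[24+:2] lvl=2 & 0x3 = 0x2; word=0x26000000
[10+:14] slot=3894 & 0x3fff = 0xf36; word=0x263cd800
[5+:5] chan=15 & 0x1f = 0xf; word=0x263cd9e0
[0+:5] cnt=19 & 0x1f = 0x13; word=0x263cd9f3
word = 0x263cd9f3 → big-endian bytes:
  [0]=0x26  [1]=0x3c  [2]=0xd9  [3]=0xf3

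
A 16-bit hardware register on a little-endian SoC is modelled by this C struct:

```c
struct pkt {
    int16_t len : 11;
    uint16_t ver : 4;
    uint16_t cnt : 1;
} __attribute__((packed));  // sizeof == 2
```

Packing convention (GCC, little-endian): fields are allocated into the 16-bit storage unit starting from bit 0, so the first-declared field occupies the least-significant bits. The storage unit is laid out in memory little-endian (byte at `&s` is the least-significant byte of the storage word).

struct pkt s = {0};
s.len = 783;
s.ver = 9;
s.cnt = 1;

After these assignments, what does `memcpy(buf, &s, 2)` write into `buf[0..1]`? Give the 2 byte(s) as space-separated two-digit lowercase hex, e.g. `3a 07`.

0f cb

len:11 = 783 → 0x30f << 0 → word 0x030f
ver:4 = 9 → 0x9 << 11 → word 0x4b0f
cnt:1 = 1 → 0x1 << 15 → word 0xcb0f
word = 0xcb0f → little-endian bytes:
  [0]=0x0f  [1]=0xcb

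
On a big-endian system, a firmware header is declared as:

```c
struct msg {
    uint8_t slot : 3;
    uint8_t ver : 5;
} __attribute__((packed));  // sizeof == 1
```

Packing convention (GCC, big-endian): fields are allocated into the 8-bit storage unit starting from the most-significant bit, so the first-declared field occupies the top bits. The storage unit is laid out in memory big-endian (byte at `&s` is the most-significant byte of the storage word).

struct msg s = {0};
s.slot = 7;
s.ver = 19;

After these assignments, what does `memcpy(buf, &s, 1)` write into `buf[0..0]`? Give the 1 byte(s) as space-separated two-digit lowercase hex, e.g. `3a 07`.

f3

[5+:3] slot=7 & 0x7 = 0x7; word=0xe0
[0+:5] ver=19 & 0x1f = 0x13; word=0xf3
word = 0xf3 → big-endian bytes:
  [0]=0xf3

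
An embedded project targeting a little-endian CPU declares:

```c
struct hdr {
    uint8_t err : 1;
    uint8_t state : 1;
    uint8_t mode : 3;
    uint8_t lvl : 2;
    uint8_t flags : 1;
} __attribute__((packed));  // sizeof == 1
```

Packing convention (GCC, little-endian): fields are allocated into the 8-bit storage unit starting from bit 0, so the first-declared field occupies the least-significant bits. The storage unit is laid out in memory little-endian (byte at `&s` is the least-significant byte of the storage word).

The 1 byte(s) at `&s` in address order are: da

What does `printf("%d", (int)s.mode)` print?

[0]=0xda (little-endian) → word 0xda
err [0+:1] = (word>>0) & 0x1 = 0
state [1+:1] = (word>>1) & 0x1 = 1
mode [2+:3] = (word>>2) & 0x7 = 6  ←
lvl [5+:2] = (word>>5) & 0x3 = 2
flags [7+:1] = (word>>7) & 0x1 = 1

6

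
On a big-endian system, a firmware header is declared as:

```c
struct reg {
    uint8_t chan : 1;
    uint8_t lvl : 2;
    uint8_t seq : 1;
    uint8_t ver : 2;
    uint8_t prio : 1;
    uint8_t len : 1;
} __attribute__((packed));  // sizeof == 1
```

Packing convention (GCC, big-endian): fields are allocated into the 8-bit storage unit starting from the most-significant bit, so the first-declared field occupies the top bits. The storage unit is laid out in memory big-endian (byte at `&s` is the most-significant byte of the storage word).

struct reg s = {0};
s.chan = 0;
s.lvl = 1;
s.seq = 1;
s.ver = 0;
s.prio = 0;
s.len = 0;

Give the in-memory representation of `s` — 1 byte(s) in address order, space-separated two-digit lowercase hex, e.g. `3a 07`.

[7+:1] chan=0 & 0x1 = 0x0; word=0x00
[5+:2] lvl=1 & 0x3 = 0x1; word=0x20
[4+:1] seq=1 & 0x1 = 0x1; word=0x30
[2+:2] ver=0 & 0x3 = 0x0; word=0x30
[1+:1] prio=0 & 0x1 = 0x0; word=0x30
[0+:1] len=0 & 0x1 = 0x0; word=0x30
word = 0x30 → big-endian bytes:
  [0]=0x30

30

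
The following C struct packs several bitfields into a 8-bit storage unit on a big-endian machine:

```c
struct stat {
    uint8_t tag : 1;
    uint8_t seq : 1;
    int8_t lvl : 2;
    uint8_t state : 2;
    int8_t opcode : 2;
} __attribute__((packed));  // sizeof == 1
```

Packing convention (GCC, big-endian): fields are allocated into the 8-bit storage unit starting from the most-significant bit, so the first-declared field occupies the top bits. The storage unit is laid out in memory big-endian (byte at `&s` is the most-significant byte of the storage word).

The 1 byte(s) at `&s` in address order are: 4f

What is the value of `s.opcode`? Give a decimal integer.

[0]=0x4f (big-endian) → word 0x4f
tag [7+:1] = (word>>7) & 0x1 = 0
seq [6+:1] = (word>>6) & 0x1 = 1
lvl [4+:2] = (word>>4) & 0x3 = 0
state [2+:2] = (word>>2) & 0x3 = 3
opcode [0+:2] = (word>>0) & 0x3 = 3  ←
opcode signed 2b, MSB=1: 3 - 4 = -1

-1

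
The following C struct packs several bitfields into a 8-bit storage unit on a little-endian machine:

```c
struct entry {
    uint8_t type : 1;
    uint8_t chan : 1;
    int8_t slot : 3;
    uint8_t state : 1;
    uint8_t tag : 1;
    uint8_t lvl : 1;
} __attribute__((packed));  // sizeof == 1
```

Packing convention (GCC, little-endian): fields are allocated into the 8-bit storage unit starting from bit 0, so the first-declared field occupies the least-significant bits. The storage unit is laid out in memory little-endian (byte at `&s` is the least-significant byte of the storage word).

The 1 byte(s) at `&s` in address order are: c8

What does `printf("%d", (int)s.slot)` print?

[0]=0xc8 (little-endian) → word 0xc8
type [0+:1] = (word>>0) & 0x1 = 0
chan [1+:1] = (word>>1) & 0x1 = 0
slot [2+:3] = (word>>2) & 0x7 = 2  ←
state [5+:1] = (word>>5) & 0x1 = 0
tag [6+:1] = (word>>6) & 0x1 = 1
lvl [7+:1] = (word>>7) & 0x1 = 1
slot signed 3b, MSB=0: value = 2

2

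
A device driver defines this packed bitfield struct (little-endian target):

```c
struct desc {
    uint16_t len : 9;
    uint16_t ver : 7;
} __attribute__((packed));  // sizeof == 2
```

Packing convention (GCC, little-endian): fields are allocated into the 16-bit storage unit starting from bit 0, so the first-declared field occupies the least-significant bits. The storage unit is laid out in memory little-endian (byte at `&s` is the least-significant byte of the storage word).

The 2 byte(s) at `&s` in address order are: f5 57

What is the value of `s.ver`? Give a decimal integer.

[0]=0xf5 [1]=0x57 (little-endian) → word 0x57f5
len [0+:9] = (word>>0) & 0x1ff = 501
ver [9+:7] = (word>>9) & 0x7f = 43  ←

43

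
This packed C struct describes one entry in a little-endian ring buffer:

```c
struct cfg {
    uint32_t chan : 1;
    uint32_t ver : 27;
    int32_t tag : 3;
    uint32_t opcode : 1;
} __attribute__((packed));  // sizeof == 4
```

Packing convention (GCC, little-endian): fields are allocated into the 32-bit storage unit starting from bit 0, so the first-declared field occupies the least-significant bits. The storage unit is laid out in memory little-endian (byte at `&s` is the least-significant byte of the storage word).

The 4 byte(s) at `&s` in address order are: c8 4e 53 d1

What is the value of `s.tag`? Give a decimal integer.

[0]=0xc8 [1]=0x4e [2]=0x53 [3]=0xd1 (little-endian) → word 0xd1534ec8
chan:1 @ bit 0 → (0xd1534ec8>>0)&0x1 = 0x0
ver:27 @ bit 1 → (0xd1534ec8>>1)&0x7ffffff = 0xa9a764
tag:3 @ bit 28 → (0xd1534ec8>>28)&0x7 = 0x5  ←
opcode:1 @ bit 31 → (0xd1534ec8>>31)&0x1 = 0x1
tag signed 3b, MSB=1: 5 - 8 = -3

-3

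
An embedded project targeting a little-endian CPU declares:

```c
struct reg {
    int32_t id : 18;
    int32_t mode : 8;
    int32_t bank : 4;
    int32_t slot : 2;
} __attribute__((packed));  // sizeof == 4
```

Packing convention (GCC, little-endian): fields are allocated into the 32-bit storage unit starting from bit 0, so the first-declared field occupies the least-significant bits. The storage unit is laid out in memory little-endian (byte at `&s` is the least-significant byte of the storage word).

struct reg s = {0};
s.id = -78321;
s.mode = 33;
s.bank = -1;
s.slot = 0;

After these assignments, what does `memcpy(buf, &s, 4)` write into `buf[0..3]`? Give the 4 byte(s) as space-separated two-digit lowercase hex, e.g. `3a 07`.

[0+:18] id=-78321 & 0x3ffff = 0x2ce0f; word=0x0002ce0f
[18+:8] mode=33 & 0xff = 0x21; word=0x0086ce0f
[26+:4] bank=-1 & 0xf = 0xf; word=0x3c86ce0f
[30+:2] slot=0 & 0x3 = 0x0; word=0x3c86ce0f
word = 0x3c86ce0f → little-endian bytes:
  [0]=0x0f  [1]=0xce  [2]=0x86  [3]=0x3c

0f ce 86 3c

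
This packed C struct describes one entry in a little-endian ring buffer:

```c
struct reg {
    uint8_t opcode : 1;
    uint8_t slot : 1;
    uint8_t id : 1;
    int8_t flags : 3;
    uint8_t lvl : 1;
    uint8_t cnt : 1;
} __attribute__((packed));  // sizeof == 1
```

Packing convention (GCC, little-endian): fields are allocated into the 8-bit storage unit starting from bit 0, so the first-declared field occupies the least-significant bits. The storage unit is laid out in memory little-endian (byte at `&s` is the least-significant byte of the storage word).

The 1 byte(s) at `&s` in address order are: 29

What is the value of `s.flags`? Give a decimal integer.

[0]=0x29 (little-endian) → word 0x29
opcode:1 @ bit 0 → (0x29>>0)&0x1 = 0x1
slot:1 @ bit 1 → (0x29>>1)&0x1 = 0x0
id:1 @ bit 2 → (0x29>>2)&0x1 = 0x0
flags:3 @ bit 3 → (0x29>>3)&0x7 = 0x5  ←
lvl:1 @ bit 6 → (0x29>>6)&0x1 = 0x0
cnt:1 @ bit 7 → (0x29>>7)&0x1 = 0x0
flags signed 3b, MSB=1: 5 - 8 = -3

-3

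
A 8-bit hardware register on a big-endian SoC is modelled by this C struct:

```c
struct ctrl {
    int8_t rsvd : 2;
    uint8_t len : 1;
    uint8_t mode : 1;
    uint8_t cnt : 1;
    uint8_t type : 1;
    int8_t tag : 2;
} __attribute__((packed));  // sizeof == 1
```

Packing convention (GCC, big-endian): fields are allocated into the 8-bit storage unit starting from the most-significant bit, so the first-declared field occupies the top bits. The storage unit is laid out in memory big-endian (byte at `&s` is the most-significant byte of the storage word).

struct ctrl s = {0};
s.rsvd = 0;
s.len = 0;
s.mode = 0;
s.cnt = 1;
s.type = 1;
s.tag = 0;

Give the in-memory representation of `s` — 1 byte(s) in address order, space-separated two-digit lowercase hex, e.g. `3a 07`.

0c

rsvd:2 = 0 → 0x0 << 6 → word 0x00
len:1 = 0 → 0x0 << 5 → word 0x00
mode:1 = 0 → 0x0 << 4 → word 0x00
cnt:1 = 1 → 0x1 << 3 → word 0x08
type:1 = 1 → 0x1 << 2 → word 0x0c
tag:2 = 0 → 0x0 << 0 → word 0x0c
word = 0x0c → big-endian bytes:
  [0]=0x0c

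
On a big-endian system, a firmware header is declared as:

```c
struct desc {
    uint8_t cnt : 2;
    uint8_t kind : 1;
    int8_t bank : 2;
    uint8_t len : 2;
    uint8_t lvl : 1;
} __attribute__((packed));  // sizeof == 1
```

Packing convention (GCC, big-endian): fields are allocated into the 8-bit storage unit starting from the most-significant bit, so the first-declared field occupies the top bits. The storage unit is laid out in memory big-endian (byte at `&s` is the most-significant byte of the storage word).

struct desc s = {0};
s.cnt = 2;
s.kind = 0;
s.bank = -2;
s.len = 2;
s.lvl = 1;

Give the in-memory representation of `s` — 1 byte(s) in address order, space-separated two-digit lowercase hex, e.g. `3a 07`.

[6+:2] cnt=2 & 0x3 = 0x2; word=0x80
[5+:1] kind=0 & 0x1 = 0x0; word=0x80
[3+:2] bank=-2 & 0x3 = 0x2; word=0x90
[1+:2] len=2 & 0x3 = 0x2; word=0x94
[0+:1] lvl=1 & 0x1 = 0x1; word=0x95
word = 0x95 → big-endian bytes:
  [0]=0x95

95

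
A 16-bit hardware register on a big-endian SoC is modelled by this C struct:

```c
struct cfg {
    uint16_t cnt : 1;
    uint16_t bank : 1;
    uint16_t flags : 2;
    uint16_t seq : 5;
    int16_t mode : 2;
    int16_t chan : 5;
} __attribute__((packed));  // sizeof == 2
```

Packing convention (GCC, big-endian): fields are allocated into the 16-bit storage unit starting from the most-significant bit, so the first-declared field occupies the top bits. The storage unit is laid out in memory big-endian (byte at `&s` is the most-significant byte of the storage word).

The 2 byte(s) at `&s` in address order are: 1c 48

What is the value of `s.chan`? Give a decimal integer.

[0]=0x1c [1]=0x48 (big-endian) → word 0x1c48
cnt:1 @ bit 15 → (0x1c48>>15)&0x1 = 0x0
bank:1 @ bit 14 → (0x1c48>>14)&0x1 = 0x0
flags:2 @ bit 12 → (0x1c48>>12)&0x3 = 0x1
seq:5 @ bit 7 → (0x1c48>>7)&0x1f = 0x18
mode:2 @ bit 5 → (0x1c48>>5)&0x3 = 0x2
chan:5 @ bit 0 → (0x1c48>>0)&0x1f = 0x8  ←
chan signed 5b, MSB=0: value = 8

8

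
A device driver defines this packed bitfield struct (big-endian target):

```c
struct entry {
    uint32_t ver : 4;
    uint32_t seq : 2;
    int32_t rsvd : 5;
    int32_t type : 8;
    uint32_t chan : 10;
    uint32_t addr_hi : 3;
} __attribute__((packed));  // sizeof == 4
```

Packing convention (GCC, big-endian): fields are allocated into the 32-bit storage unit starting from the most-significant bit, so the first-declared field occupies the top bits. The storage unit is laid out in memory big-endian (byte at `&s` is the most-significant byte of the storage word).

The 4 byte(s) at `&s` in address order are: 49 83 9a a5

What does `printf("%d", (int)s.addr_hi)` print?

5

[0]=0x49 [1]=0x83 [2]=0x9a [3]=0xa5 (big-endian) → word 0x49839aa5
ver [28+:4] = (word>>28) & 0xf = 4
seq [26+:2] = (word>>26) & 0x3 = 2
rsvd [21+:5] = (word>>21) & 0x1f = 12
type [13+:8] = (word>>13) & 0xff = 28
chan [3+:10] = (word>>3) & 0x3ff = 852
addr_hi [0+:3] = (word>>0) & 0x7 = 5  ←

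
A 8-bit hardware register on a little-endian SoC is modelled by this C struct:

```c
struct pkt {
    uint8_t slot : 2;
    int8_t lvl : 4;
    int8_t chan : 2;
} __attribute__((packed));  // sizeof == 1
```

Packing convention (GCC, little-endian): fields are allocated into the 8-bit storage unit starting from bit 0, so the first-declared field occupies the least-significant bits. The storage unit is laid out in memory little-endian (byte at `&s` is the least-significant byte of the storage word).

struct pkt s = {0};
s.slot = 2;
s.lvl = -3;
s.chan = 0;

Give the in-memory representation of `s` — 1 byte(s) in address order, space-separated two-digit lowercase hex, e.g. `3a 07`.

36

[0+:2] slot=2 & 0x3 = 0x2; word=0x02
[2+:4] lvl=-3 & 0xf = 0xd; word=0x36
[6+:2] chan=0 & 0x3 = 0x0; word=0x36
word = 0x36 → little-endian bytes:
  [0]=0x36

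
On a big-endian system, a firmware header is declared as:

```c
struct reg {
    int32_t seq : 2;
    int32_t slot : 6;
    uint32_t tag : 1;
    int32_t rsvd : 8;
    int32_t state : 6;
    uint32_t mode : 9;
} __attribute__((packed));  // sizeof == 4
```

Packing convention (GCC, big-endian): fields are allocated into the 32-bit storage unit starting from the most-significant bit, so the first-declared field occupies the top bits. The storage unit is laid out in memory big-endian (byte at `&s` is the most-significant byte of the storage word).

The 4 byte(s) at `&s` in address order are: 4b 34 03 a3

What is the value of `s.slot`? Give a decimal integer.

11

[0]=0x4b [1]=0x34 [2]=0x03 [3]=0xa3 (big-endian) → word 0x4b3403a3
seq [30+:2] = (word>>30) & 0x3 = 1
slot [24+:6] = (word>>24) & 0x3f = 11  ←
tag [23+:1] = (word>>23) & 0x1 = 0
rsvd [15+:8] = (word>>15) & 0xff = 104
state [9+:6] = (word>>9) & 0x3f = 1
mode [0+:9] = (word>>0) & 0x1ff = 419
slot signed 6b, MSB=0: value = 11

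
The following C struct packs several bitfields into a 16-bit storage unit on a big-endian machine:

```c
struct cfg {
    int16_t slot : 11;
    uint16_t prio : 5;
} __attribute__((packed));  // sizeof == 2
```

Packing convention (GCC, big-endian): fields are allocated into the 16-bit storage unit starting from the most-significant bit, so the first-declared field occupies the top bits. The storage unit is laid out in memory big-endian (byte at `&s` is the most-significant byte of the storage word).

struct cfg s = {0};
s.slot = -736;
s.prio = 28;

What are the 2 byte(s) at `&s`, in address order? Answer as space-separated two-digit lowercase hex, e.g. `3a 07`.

slot (11b) val=-736 bits=0x520 at bit 5: 0xa400
prio (5b) val=28 bits=0x1c at bit 0: 0xa41c
word = 0xa41c → big-endian bytes:
  [0]=0xa4  [1]=0x1c

a4 1c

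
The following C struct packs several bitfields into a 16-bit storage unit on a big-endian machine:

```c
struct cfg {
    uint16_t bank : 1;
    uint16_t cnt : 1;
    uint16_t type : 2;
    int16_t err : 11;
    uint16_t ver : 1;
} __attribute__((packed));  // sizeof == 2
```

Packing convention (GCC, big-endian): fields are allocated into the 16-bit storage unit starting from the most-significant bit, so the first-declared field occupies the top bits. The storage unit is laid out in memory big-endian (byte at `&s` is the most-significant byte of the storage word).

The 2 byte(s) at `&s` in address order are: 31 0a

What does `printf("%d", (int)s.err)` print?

[0]=0x31 [1]=0x0a (big-endian) → word 0x310a
bank:1 @ bit 15 → (0x310a>>15)&0x1 = 0x0
cnt:1 @ bit 14 → (0x310a>>14)&0x1 = 0x0
type:2 @ bit 12 → (0x310a>>12)&0x3 = 0x3
err:11 @ bit 1 → (0x310a>>1)&0x7ff = 0x85  ←
ver:1 @ bit 0 → (0x310a>>0)&0x1 = 0x0
err signed 11b, MSB=0: value = 133

133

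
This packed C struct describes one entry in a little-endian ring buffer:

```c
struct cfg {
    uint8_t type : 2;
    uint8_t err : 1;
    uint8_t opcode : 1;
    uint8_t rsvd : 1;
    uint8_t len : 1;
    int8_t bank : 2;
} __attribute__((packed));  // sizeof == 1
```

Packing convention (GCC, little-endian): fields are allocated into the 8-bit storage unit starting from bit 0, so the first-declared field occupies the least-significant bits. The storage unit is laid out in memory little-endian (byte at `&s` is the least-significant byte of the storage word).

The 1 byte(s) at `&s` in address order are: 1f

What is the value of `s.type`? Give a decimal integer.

[0]=0x1f (little-endian) → word 0x1f
type:2 @ bit 0 → (0x1f>>0)&0x3 = 0x3  ←
err:1 @ bit 2 → (0x1f>>2)&0x1 = 0x1
opcode:1 @ bit 3 → (0x1f>>3)&0x1 = 0x1
rsvd:1 @ bit 4 → (0x1f>>4)&0x1 = 0x1
len:1 @ bit 5 → (0x1f>>5)&0x1 = 0x0
bank:2 @ bit 6 → (0x1f>>6)&0x3 = 0x0

3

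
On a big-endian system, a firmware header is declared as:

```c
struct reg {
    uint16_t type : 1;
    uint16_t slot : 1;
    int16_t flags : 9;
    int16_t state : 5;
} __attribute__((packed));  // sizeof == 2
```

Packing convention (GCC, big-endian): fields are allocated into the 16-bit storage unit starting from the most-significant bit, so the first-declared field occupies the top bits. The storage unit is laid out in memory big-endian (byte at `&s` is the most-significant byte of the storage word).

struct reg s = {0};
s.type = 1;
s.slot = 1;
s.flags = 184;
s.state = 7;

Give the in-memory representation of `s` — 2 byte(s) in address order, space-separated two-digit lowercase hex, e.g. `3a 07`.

d7 07

type:1 = 1 → 0x1 << 15 → word 0x8000
slot:1 = 1 → 0x1 << 14 → word 0xc000
flags:9 = 184 → 0xb8 << 5 → word 0xd700
state:5 = 7 → 0x7 << 0 → word 0xd707
word = 0xd707 → big-endian bytes:
  [0]=0xd7  [1]=0x07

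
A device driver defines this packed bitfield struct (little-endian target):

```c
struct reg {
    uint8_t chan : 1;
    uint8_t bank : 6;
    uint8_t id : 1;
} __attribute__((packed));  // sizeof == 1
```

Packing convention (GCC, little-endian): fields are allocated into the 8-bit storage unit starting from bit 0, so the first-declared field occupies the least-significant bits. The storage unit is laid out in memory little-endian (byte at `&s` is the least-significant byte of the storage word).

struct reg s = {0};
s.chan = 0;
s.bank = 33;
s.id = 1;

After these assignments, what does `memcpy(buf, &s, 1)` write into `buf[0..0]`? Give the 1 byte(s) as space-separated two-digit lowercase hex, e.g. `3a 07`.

chan (1b) val=0 bits=0x0 at bit 0: 0x00
bank (6b) val=33 bits=0x21 at bit 1: 0x42
id (1b) val=1 bits=0x1 at bit 7: 0xc2
word = 0xc2 → little-endian bytes:
  [0]=0xc2

c2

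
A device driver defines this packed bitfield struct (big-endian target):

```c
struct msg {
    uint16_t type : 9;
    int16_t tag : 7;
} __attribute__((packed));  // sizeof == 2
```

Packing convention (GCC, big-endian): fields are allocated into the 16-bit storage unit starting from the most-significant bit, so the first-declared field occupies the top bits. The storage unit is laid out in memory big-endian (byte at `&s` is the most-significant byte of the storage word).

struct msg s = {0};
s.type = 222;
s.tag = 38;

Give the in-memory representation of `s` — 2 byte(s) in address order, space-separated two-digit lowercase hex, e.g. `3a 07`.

6f 26

[7+:9] type=222 & 0x1ff = 0xde; word=0x6f00
[0+:7] tag=38 & 0x7f = 0x26; word=0x6f26
word = 0x6f26 → big-endian bytes:
  [0]=0x6f  [1]=0x26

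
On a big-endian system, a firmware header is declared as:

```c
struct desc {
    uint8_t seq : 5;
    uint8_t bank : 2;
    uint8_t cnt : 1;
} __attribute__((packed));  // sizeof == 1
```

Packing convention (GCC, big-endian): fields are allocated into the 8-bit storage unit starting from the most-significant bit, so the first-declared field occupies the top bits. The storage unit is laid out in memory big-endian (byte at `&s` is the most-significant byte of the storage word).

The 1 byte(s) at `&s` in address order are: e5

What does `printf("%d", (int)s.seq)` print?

28

[0]=0xe5 (big-endian) → word 0xe5
seq:5 @ bit 3 → (0xe5>>3)&0x1f = 0x1c  ←
bank:2 @ bit 1 → (0xe5>>1)&0x3 = 0x2
cnt:1 @ bit 0 → (0xe5>>0)&0x1 = 0x1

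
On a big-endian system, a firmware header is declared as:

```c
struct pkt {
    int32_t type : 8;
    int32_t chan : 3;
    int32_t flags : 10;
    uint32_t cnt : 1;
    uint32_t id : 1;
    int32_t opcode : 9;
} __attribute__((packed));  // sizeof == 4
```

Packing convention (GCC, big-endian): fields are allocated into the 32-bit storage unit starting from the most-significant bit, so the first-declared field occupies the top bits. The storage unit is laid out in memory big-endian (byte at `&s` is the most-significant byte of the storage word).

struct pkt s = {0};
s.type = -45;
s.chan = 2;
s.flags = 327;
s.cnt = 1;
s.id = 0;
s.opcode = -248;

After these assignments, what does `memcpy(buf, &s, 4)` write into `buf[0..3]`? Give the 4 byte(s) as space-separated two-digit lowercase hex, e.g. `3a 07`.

type (8b) val=-45 bits=0xd3 at bit 24: 0xd3000000
chan (3b) val=2 bits=0x2 at bit 21: 0xd3400000
flags (10b) val=327 bits=0x147 at bit 11: 0xd34a3800
cnt (1b) val=1 bits=0x1 at bit 10: 0xd34a3c00
id (1b) val=0 bits=0x0 at bit 9: 0xd34a3c00
opcode (9b) val=-248 bits=0x108 at bit 0: 0xd34a3d08
word = 0xd34a3d08 → big-endian bytes:
  [0]=0xd3  [1]=0x4a  [2]=0x3d  [3]=0x08

d3 4a 3d 08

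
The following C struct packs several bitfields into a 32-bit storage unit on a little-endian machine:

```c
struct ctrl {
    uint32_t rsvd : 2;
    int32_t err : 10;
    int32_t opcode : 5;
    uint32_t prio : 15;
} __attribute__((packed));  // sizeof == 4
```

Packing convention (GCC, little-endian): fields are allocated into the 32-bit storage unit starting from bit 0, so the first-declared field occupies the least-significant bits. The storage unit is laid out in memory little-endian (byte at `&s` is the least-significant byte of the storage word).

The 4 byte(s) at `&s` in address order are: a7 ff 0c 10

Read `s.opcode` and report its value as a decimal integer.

[0]=0xa7 [1]=0xff [2]=0x0c [3]=0x10 (little-endian) → word 0x100cffa7
rsvd [0+:2] = (word>>0) & 0x3 = 3
err [2+:10] = (word>>2) & 0x3ff = 1001
opcode [12+:5] = (word>>12) & 0x1f = 15  ←
prio [17+:15] = (word>>17) & 0x7fff = 2054
opcode signed 5b, MSB=0: value = 15

15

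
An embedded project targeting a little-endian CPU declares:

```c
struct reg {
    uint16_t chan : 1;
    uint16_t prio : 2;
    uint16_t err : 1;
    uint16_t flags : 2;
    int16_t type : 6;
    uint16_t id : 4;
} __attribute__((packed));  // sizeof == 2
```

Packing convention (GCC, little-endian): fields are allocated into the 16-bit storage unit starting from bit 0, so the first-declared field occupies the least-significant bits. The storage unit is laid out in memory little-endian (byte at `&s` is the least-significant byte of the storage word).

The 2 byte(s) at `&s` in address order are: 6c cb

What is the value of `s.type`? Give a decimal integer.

[0]=0x6c [1]=0xcb (little-endian) → word 0xcb6c
chan:1 @ bit 0 → (0xcb6c>>0)&0x1 = 0x0
prio:2 @ bit 1 → (0xcb6c>>1)&0x3 = 0x2
err:1 @ bit 3 → (0xcb6c>>3)&0x1 = 0x1
flags:2 @ bit 4 → (0xcb6c>>4)&0x3 = 0x2
type:6 @ bit 6 → (0xcb6c>>6)&0x3f = 0x2d  ←
id:4 @ bit 12 → (0xcb6c>>12)&0xf = 0xc
type signed 6b, MSB=1: 45 - 64 = -19

-19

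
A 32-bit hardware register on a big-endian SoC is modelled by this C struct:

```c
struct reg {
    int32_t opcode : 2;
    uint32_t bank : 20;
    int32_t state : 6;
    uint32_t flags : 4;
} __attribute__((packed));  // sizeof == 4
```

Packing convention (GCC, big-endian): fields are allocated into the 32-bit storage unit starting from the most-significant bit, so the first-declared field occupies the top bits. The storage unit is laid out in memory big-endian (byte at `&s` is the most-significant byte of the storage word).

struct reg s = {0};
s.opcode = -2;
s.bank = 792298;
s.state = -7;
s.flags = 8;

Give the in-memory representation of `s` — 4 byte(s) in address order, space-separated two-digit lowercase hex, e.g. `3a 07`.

b0 5b ab 98

[30+:2] opcode=-2 & 0x3 = 0x2; word=0x80000000
[10+:20] bank=792298 & 0xfffff = 0xc16ea; word=0xb05ba800
[4+:6] state=-7 & 0x3f = 0x39; word=0xb05bab90
[0+:4] flags=8 & 0xf = 0x8; word=0xb05bab98
word = 0xb05bab98 → big-endian bytes:
  [0]=0xb0  [1]=0x5b  [2]=0xab  [3]=0x98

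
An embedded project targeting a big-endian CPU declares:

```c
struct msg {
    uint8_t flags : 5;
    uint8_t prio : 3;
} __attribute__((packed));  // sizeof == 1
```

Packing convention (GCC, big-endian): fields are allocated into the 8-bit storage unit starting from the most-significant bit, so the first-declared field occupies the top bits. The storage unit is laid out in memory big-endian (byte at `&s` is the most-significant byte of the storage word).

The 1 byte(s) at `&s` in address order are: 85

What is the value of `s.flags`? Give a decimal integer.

16

[0]=0x85 (big-endian) → word 0x85
flags:5 @ bit 3 → (0x85>>3)&0x1f = 0x10  ←
prio:3 @ bit 0 → (0x85>>0)&0x7 = 0x5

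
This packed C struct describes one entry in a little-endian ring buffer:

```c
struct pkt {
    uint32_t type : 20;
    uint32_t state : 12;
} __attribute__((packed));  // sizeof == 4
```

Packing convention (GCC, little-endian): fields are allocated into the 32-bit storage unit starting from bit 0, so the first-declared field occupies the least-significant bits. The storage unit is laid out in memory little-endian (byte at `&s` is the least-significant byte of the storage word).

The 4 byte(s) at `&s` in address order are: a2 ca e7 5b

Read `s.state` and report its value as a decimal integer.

[0]=0xa2 [1]=0xca [2]=0xe7 [3]=0x5b (little-endian) → word 0x5be7caa2
type [0+:20] = (word>>0) & 0xfffff = 510626
state [20+:12] = (word>>20) & 0xfff = 1470  ←

1470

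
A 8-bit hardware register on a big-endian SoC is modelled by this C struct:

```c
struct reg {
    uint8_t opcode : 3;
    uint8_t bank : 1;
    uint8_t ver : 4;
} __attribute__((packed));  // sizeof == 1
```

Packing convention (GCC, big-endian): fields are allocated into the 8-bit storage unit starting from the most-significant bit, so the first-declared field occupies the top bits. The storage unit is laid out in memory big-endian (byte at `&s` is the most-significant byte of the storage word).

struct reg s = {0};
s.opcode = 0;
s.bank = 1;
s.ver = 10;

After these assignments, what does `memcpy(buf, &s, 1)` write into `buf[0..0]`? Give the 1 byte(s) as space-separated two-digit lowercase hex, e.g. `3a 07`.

1a

opcode:3 = 0 → 0x0 << 5 → word 0x00
bank:1 = 1 → 0x1 << 4 → word 0x10
ver:4 = 10 → 0xa << 0 → word 0x1a
word = 0x1a → big-endian bytes:
  [0]=0x1a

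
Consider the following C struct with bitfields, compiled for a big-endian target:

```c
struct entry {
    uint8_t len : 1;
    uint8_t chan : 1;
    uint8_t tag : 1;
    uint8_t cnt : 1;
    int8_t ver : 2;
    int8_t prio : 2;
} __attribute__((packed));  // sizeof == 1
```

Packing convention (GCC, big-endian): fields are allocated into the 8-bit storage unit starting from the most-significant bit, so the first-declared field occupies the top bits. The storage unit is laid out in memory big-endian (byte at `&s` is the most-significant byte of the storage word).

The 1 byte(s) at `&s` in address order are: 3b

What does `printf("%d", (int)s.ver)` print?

[0]=0x3b (big-endian) → word 0x3b
len:1 @ bit 7 → (0x3b>>7)&0x1 = 0x0
chan:1 @ bit 6 → (0x3b>>6)&0x1 = 0x0
tag:1 @ bit 5 → (0x3b>>5)&0x1 = 0x1
cnt:1 @ bit 4 → (0x3b>>4)&0x1 = 0x1
ver:2 @ bit 2 → (0x3b>>2)&0x3 = 0x2  ←
prio:2 @ bit 0 → (0x3b>>0)&0x3 = 0x3
ver signed 2b, MSB=1: 2 - 4 = -2

-2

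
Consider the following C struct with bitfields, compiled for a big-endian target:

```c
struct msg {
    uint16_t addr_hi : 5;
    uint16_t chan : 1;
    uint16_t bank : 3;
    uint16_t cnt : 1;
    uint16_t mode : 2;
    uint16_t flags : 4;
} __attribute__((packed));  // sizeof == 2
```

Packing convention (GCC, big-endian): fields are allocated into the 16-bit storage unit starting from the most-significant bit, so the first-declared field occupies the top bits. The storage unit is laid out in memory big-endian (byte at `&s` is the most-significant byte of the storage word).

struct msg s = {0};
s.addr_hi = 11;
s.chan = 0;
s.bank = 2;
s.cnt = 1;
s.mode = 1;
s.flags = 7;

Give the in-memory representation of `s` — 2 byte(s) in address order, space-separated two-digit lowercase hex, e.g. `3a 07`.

59 57

[11+:5] addr_hi=11 & 0x1f = 0xb; word=0x5800
[10+:1] chan=0 & 0x1 = 0x0; word=0x5800
[7+:3] bank=2 & 0x7 = 0x2; word=0x5900
[6+:1] cnt=1 & 0x1 = 0x1; word=0x5940
[4+:2] mode=1 & 0x3 = 0x1; word=0x5950
[0+:4] flags=7 & 0xf = 0x7; word=0x5957
word = 0x5957 → big-endian bytes:
  [0]=0x59  [1]=0x57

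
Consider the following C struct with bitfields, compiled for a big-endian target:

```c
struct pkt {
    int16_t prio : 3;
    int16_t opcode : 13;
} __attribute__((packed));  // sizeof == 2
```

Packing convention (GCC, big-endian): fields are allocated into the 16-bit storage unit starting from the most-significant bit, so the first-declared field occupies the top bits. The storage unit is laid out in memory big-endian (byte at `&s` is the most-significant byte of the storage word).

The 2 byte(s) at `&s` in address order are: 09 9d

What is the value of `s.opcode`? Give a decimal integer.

2461

[0]=0x09 [1]=0x9d (big-endian) → word 0x099d
prio [13+:3] = (word>>13) & 0x7 = 0
opcode [0+:13] = (word>>0) & 0x1fff = 2461  ←
opcode signed 13b, MSB=0: value = 2461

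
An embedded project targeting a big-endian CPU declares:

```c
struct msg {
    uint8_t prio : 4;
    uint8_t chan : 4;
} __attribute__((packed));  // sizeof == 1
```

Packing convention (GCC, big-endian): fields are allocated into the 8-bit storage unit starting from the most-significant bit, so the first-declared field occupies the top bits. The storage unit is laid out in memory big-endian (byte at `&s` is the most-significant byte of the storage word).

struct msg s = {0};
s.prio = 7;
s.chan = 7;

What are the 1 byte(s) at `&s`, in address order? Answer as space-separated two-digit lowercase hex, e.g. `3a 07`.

prio (4b) val=7 bits=0x7 at bit 4: 0x70
chan (4b) val=7 bits=0x7 at bit 0: 0x77
word = 0x77 → big-endian bytes:
  [0]=0x77

77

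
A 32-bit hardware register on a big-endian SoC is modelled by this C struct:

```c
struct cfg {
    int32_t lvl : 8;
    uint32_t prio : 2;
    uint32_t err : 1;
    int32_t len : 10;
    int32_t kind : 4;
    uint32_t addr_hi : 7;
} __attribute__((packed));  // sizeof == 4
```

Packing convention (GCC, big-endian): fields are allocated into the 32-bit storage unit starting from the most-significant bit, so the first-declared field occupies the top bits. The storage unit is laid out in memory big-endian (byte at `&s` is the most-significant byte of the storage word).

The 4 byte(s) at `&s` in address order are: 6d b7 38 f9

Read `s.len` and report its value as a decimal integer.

-281

[0]=0x6d [1]=0xb7 [2]=0x38 [3]=0xf9 (big-endian) → word 0x6db738f9
lvl [24+:8] = (word>>24) & 0xff = 109
prio [22+:2] = (word>>22) & 0x3 = 2
err [21+:1] = (word>>21) & 0x1 = 1
len [11+:10] = (word>>11) & 0x3ff = 743  ←
kind [7+:4] = (word>>7) & 0xf = 1
addr_hi [0+:7] = (word>>0) & 0x7f = 121
len signed 10b, MSB=1: 743 - 1024 = -281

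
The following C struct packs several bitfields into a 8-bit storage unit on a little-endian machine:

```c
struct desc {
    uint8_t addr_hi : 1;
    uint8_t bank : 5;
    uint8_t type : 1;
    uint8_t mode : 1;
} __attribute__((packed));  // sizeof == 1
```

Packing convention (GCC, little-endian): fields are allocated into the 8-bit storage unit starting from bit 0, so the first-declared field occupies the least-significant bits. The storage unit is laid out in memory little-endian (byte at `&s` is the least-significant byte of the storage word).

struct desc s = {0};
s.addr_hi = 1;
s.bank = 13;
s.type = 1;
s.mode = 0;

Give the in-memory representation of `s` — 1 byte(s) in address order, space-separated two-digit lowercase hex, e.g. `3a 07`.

addr_hi:1 = 1 → 0x1 << 0 → word 0x01
bank:5 = 13 → 0xd << 1 → word 0x1b
type:1 = 1 → 0x1 << 6 → word 0x5b
mode:1 = 0 → 0x0 << 7 → word 0x5b
word = 0x5b → little-endian bytes:
  [0]=0x5b

5b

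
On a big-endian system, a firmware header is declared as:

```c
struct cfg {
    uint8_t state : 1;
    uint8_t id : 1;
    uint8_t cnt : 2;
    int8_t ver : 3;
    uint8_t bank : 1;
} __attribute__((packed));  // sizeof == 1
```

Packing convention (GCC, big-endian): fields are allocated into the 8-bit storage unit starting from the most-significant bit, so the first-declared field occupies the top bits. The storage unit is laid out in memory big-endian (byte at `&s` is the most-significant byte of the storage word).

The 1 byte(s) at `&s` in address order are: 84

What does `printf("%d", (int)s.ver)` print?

[0]=0x84 (big-endian) → word 0x84
state [7+:1] = (word>>7) & 0x1 = 1
id [6+:1] = (word>>6) & 0x1 = 0
cnt [4+:2] = (word>>4) & 0x3 = 0
ver [1+:3] = (word>>1) & 0x7 = 2  ←
bank [0+:1] = (word>>0) & 0x1 = 0
ver signed 3b, MSB=0: value = 2

2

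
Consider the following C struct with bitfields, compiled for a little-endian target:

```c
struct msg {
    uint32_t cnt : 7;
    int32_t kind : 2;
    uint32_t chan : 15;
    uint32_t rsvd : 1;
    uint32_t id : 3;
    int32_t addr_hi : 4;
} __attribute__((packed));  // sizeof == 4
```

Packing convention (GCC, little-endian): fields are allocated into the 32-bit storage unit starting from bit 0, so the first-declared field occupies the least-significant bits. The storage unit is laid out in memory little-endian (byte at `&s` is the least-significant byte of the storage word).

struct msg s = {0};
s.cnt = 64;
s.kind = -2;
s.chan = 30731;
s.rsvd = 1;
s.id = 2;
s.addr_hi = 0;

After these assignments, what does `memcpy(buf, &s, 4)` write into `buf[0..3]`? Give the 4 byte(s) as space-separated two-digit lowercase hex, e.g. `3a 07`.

40 17 f0 05

cnt (7b) val=64 bits=0x40 at bit 0: 0x00000040
kind (2b) val=-2 bits=0x2 at bit 7: 0x00000140
chan (15b) val=30731 bits=0x780b at bit 9: 0x00f01740
rsvd (1b) val=1 bits=0x1 at bit 24: 0x01f01740
id (3b) val=2 bits=0x2 at bit 25: 0x05f01740
addr_hi (4b) val=0 bits=0x0 at bit 28: 0x05f01740
word = 0x05f01740 → little-endian bytes:
  [0]=0x40  [1]=0x17  [2]=0xf0  [3]=0x05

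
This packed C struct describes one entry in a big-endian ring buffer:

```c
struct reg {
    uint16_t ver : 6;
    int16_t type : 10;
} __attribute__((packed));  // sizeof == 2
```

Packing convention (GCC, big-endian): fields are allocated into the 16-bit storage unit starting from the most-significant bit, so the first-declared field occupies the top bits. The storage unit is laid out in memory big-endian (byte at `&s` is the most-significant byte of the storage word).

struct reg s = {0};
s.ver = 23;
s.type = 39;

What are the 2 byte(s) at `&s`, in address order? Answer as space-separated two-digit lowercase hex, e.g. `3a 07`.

5c 27

[10+:6] ver=23 & 0x3f = 0x17; word=0x5c00
[0+:10] type=39 & 0x3ff = 0x27; word=0x5c27
word = 0x5c27 → big-endian bytes:
  [0]=0x5c  [1]=0x27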